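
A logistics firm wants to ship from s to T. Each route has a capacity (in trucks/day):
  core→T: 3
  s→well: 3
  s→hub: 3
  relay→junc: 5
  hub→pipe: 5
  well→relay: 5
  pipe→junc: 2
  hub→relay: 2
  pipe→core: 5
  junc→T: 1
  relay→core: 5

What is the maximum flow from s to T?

Augment s→hub→relay→junc→T: bottleneck 1. Total 1.
Augment s→hub→relay→core→T: bottleneck 1. Total 2.
Augment s→hub→pipe→core→T: bottleneck 1. Total 3.
Augment s→well→relay→core→T: bottleneck 1. Total 4.
No augmenting path remains in the residual graph.

4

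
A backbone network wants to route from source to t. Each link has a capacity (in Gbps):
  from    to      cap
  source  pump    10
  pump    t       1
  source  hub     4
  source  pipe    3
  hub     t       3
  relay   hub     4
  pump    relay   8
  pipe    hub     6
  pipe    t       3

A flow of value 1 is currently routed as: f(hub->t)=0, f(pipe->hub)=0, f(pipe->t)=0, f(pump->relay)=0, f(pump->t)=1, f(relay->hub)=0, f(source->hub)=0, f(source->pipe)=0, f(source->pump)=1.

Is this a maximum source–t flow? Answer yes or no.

Residual path source->pipe->t has bottleneck 3 > 0.
Pushing 3 along it raises the flow to 4, so the given flow is not maximum.

No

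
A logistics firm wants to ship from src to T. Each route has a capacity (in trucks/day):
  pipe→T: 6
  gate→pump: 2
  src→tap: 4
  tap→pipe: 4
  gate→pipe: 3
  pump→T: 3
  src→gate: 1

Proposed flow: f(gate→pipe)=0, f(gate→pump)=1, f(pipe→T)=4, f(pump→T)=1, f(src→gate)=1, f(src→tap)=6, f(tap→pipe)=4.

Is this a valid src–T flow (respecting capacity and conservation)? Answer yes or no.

Capacity violated on src→tap: flow 6 > capacity 4.

No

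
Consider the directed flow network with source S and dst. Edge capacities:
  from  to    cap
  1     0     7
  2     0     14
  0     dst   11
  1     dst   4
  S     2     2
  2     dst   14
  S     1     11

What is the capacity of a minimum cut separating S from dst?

Max flow = 13 (via 3 augmenting paths).
In the residual at optimum, the set reachable from S is {S}.
Cut edges: S→2 (cap 2), S→1 (cap 11). Sum = 13.

13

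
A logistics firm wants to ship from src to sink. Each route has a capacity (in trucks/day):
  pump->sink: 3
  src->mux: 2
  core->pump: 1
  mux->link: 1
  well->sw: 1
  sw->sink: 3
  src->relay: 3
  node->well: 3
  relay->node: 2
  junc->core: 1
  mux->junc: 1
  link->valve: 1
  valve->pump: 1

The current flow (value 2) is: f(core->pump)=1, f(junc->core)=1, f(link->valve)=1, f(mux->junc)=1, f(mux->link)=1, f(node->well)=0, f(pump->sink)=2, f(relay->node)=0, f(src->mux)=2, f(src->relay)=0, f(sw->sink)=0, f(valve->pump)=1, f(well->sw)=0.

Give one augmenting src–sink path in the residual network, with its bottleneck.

Residual along src->relay->node->well->sw->sink: src->relay: 3, relay->node: 2, node->well: 3, well->sw: 1, sw->sink: 3.
Bottleneck = min = 1.

src->relay->node->well->sw->sink, bottleneck 1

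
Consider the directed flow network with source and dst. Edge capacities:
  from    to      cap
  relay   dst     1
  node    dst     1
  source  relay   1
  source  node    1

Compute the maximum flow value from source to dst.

Augment source->relay->dst: bottleneck 1. Total 1.
Augment source->node->dst: bottleneck 1. Total 2.
No augmenting path remains in the residual graph.

2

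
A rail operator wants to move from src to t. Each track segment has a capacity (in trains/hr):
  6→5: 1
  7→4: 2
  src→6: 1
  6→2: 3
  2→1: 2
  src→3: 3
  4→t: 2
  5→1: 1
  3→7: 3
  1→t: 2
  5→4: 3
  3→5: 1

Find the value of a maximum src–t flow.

4

Augment src→6→2→1→t: bottleneck 1. Total 1.
Augment src→3→5→1→t: bottleneck 1. Total 2.
Augment src→3→7→4→t: bottleneck 2. Total 4.
No augmenting path remains in the residual graph.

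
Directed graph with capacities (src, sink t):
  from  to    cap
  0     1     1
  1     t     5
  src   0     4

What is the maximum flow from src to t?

Augment src→0→1→t: bottleneck 1. Total 1.
No augmenting path remains in the residual graph.

1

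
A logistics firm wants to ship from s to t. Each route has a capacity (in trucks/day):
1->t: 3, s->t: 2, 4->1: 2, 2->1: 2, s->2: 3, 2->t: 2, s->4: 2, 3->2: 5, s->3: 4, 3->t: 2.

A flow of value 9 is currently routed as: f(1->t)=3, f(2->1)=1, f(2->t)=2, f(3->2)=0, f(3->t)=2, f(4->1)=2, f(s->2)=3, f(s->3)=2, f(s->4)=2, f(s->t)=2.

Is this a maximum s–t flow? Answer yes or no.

Yes

Residual reachable from s: {1, 2, 3, 4, s}; t is not reachable.
Saturated cut: s->t, 3->t, 2->t, 1->t with total capacity 9 = current flow value. Flow is maximum.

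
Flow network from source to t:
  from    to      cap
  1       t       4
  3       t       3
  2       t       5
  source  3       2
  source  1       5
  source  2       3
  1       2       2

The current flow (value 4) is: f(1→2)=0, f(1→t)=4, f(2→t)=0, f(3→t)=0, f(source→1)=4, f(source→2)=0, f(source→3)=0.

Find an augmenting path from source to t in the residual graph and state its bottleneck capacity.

source→2→t, bottleneck 3

Residual along source→2→t: source→2: 3, 2→t: 5.
Bottleneck = min = 3.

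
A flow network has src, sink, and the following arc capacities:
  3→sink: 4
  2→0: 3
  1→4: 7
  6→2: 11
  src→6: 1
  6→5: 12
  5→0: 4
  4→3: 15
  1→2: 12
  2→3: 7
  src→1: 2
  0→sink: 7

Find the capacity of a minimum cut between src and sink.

Max flow = 3 (via 2 augmenting paths).
In the residual at optimum, the set reachable from src is {src}.
Cut edges: src→1 (cap 2), src→6 (cap 1). Sum = 3.

3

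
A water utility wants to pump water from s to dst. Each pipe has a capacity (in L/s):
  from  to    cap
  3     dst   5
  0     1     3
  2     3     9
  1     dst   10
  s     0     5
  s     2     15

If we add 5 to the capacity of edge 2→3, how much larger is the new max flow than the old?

0

Original max flow = 8.
Edge 2→3 does not cross the min cut (source side {0, 2, 3, s}), so extra capacity there cannot help.
New max flow = 8. Increase = 0.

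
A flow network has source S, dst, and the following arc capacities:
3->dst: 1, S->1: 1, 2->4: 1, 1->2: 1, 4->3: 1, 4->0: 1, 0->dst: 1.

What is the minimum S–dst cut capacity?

1

Max flow = 1 (via 1 augmenting path).
In the residual at optimum, the set reachable from S is {S}.
Cut edges: S->1 (cap 1). Sum = 1.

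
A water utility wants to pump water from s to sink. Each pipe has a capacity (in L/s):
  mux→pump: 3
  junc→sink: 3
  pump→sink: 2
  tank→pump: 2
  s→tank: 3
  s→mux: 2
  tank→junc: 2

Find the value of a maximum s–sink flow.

4

Augment s→tank→junc→sink: bottleneck 2. Total 2.
Augment s→tank→pump→sink: bottleneck 1. Total 3.
Augment s→mux→pump→sink: bottleneck 1. Total 4.
No augmenting path remains in the residual graph.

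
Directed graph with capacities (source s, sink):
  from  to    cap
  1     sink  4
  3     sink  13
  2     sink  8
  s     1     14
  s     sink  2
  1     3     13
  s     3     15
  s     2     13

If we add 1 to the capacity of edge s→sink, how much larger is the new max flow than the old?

1

Original max flow = 27.
After raising cap(s→sink), augmenting paths through that edge carry 1 more unit.
New max flow = 28. Increase = 1.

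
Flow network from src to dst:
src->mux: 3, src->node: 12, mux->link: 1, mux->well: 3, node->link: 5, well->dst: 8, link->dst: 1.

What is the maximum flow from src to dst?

Augment src->mux->well->dst: bottleneck 3. Total 3.
Augment src->node->link->dst: bottleneck 1. Total 4.
No augmenting path remains in the residual graph.

4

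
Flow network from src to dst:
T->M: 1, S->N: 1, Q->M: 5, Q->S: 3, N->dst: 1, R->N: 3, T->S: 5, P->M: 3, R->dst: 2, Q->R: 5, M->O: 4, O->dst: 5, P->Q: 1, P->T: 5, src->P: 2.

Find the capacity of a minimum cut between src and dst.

2

Max flow = 2 (via 2 augmenting paths).
In the residual at optimum, the set reachable from src is {src}.
Cut edges: src->P (cap 2). Sum = 2.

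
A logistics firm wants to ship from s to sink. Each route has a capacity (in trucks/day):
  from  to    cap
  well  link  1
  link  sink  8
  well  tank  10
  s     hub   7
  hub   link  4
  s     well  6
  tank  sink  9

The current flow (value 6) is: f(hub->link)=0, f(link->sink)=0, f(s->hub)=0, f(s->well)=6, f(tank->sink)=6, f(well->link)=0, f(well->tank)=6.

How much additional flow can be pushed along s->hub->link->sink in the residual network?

Residual capacities along the path: s->hub: 7, hub->link: 4, link->sink: 8.
Minimum is 4.

4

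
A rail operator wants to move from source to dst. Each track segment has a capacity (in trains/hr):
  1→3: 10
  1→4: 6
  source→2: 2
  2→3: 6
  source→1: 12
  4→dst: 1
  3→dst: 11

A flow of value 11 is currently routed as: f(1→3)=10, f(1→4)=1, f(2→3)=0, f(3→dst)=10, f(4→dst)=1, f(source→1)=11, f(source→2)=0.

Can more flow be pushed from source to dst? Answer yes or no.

Residual path source→2→3→dst has bottleneck 1 > 0.
Pushing 1 along it raises the flow to 12, so the given flow is not maximum.

Yes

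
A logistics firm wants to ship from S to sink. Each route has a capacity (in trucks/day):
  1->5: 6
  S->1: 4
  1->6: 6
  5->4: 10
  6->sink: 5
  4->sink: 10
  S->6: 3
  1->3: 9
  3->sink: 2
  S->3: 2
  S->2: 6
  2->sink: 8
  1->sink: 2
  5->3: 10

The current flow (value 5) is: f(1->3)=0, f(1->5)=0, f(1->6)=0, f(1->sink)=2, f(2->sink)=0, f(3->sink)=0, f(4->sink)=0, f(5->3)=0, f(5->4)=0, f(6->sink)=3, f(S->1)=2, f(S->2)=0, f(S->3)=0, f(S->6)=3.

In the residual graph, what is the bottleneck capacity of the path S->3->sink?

Residual capacities along the path: S->3: 2, 3->sink: 2.
Minimum is 2.

2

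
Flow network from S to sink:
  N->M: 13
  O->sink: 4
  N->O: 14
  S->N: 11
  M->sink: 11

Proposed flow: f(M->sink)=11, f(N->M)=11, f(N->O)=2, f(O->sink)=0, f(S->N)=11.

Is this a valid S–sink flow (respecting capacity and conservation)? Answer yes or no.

No

Conservation fails at N: inflow 11 ≠ outflow 13.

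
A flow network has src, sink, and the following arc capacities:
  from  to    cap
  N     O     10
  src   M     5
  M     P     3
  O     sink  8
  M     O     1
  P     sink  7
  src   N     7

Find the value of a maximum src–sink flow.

11

Augment src→N→O→sink: bottleneck 7. Total 7.
Augment src→M→O→sink: bottleneck 1. Total 8.
Augment src→M→P→sink: bottleneck 3. Total 11.
No augmenting path remains in the residual graph.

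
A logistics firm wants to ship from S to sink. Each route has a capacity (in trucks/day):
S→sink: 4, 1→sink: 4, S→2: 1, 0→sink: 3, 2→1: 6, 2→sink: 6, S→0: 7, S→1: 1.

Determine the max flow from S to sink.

Augment S→sink: bottleneck 4. Total 4.
Augment S→0→sink: bottleneck 3. Total 7.
Augment S→2→sink: bottleneck 1. Total 8.
Augment S→1→sink: bottleneck 1. Total 9.
No augmenting path remains in the residual graph.

9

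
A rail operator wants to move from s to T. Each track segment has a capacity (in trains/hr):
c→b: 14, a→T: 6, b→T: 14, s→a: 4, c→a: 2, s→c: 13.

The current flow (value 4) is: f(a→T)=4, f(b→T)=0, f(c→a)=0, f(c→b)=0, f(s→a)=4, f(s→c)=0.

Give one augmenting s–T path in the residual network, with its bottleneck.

s→c→b→T, bottleneck 13

Residual along s→c→b→T: s→c: 13, c→b: 14, b→T: 14.
Bottleneck = min = 13.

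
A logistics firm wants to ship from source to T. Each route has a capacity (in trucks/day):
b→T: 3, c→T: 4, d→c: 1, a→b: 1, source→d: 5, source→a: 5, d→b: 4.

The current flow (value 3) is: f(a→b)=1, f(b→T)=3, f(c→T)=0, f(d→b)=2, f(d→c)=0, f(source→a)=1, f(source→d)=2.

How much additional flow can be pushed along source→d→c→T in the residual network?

Residual capacities along the path: source→d: 3, d→c: 1, c→T: 4.
Minimum is 1.

1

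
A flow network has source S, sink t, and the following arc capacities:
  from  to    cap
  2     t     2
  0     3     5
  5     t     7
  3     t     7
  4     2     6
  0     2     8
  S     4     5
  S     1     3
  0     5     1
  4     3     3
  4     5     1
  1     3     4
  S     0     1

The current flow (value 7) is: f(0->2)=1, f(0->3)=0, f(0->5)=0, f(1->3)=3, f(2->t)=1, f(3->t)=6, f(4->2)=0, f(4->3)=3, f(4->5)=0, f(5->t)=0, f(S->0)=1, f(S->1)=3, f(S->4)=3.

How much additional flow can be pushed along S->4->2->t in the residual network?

Residual capacities along the path: S->4: 2, 4->2: 6, 2->t: 1.
Minimum is 1.

1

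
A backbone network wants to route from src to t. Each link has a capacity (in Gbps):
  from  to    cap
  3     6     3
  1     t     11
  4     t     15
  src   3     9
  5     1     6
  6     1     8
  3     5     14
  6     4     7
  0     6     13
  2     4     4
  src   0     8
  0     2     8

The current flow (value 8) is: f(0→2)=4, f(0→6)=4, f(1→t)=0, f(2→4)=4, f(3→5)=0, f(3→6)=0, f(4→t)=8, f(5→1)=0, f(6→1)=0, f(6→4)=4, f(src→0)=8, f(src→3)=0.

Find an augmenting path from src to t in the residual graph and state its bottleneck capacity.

Residual along src→3→6→4→t: src→3: 9, 3→6: 3, 6→4: 3, 4→t: 7.
Bottleneck = min = 3.

src→3→6→4→t, bottleneck 3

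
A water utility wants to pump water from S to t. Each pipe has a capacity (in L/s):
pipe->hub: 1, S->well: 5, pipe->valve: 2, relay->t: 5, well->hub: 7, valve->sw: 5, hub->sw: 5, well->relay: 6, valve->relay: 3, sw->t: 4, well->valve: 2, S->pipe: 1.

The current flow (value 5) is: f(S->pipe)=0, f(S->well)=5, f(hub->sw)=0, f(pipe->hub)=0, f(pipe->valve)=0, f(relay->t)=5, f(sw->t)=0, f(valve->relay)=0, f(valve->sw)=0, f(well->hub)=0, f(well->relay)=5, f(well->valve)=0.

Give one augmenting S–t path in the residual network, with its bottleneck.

S->pipe->hub->sw->t, bottleneck 1

Residual along S->pipe->hub->sw->t: S->pipe: 1, pipe->hub: 1, hub->sw: 5, sw->t: 4.
Bottleneck = min = 1.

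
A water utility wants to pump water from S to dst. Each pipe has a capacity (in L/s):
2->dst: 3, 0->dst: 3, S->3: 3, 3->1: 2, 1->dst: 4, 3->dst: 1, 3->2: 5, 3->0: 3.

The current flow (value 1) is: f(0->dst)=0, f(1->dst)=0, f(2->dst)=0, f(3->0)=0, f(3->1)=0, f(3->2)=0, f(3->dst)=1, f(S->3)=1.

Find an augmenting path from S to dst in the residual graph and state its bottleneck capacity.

S->3->1->dst, bottleneck 2

Residual along S->3->1->dst: S->3: 2, 3->1: 2, 1->dst: 4.
Bottleneck = min = 2.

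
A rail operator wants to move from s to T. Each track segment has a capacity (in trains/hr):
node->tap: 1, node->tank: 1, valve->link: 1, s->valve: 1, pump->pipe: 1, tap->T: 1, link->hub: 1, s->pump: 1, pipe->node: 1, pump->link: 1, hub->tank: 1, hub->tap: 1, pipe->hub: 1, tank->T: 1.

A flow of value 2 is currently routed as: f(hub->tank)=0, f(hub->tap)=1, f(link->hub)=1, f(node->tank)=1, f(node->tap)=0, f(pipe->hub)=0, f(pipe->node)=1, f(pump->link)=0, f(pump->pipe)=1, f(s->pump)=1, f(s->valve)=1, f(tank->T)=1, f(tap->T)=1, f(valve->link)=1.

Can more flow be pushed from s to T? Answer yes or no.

No

Residual reachable from s: {s}; T is not reachable.
Saturated cut: s->valve, s->pump with total capacity 2 = current flow value. Flow is maximum.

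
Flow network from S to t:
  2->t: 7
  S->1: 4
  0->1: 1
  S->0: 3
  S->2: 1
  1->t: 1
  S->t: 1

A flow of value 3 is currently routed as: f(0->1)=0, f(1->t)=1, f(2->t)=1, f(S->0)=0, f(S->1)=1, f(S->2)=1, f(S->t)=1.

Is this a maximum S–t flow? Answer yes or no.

Yes

Residual reachable from S: {0, 1, S}; t is not reachable.
Saturated cut: S->2, S->t, 1->t with total capacity 3 = current flow value. Flow is maximum.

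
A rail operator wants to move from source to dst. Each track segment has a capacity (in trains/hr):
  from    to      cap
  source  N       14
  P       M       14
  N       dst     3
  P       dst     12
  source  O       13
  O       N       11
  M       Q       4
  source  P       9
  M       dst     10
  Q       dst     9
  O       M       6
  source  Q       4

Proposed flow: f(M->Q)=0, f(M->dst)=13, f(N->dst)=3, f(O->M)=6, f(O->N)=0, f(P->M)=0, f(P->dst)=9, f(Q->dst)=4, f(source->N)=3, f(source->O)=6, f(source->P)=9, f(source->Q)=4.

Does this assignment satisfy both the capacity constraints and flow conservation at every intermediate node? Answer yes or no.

No

Capacity violated on M->dst: flow 13 > capacity 10.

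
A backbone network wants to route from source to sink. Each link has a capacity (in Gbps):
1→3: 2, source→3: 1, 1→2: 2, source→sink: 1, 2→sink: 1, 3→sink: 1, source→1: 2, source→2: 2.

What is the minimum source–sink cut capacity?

Max flow = 3 (via 3 augmenting paths).
In the residual at optimum, the set reachable from source is {1, 2, 3, source}.
Cut edges: source→sink (cap 1), 3→sink (cap 1), 2→sink (cap 1). Sum = 3.

3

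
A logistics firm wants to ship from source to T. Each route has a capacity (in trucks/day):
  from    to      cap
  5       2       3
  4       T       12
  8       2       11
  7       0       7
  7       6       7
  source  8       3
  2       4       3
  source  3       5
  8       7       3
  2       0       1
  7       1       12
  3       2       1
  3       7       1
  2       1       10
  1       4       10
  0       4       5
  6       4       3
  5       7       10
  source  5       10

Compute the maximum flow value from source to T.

Augment source→5→2→4→T: bottleneck 3. Total 3.
Augment source→5→7→6→4→T: bottleneck 3. Total 6.
Augment source→5→7→1→4→T: bottleneck 4. Total 10.
Augment source→3→7→1→4→T: bottleneck 1. Total 11.
Augment source→3→2→1→4→T: bottleneck 1. Total 12.
No augmenting path remains in the residual graph.

12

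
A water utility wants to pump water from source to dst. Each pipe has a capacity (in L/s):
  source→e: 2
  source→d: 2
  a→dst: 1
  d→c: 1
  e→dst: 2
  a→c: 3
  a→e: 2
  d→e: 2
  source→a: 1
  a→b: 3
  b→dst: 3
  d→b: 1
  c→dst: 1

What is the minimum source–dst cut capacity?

Max flow = 5 (via 4 augmenting paths).
In the residual at optimum, the set reachable from source is {source}.
Cut edges: source→d (cap 2), source→a (cap 1), source→e (cap 2). Sum = 5.

5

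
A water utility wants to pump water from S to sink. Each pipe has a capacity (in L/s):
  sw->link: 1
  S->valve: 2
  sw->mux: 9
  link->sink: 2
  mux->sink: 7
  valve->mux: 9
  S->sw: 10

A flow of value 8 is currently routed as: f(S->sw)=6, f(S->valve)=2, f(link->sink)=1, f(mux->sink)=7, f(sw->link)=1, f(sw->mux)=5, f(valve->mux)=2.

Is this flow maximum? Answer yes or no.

Yes

Residual reachable from S: {S, mux, sw, valve}; sink is not reachable.
Saturated cut: sw->link, mux->sink with total capacity 8 = current flow value. Flow is maximum.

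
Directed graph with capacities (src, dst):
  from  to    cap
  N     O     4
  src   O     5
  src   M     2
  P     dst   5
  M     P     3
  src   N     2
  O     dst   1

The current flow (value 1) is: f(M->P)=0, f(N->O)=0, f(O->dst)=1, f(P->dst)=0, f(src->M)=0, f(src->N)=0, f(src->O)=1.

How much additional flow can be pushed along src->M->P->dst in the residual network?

Residual capacities along the path: src->M: 2, M->P: 3, P->dst: 5.
Minimum is 2.

2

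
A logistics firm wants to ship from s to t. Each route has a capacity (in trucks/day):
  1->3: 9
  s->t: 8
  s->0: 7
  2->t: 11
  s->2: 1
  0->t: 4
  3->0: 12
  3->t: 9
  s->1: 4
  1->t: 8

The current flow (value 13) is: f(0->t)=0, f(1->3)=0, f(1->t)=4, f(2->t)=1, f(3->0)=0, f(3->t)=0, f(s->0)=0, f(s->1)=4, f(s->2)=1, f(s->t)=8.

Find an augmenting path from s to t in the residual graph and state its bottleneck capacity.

s->0->t, bottleneck 4

Residual along s->0->t: s->0: 7, 0->t: 4.
Bottleneck = min = 4.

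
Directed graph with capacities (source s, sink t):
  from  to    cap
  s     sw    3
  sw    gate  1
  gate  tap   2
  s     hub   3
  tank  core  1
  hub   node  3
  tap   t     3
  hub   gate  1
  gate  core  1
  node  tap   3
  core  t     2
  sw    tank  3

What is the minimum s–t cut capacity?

Max flow = 5 (via 3 augmenting paths).
In the residual at optimum, the set reachable from s is {s, sw, tank}.
Cut edges: s→hub (cap 3), sw→gate (cap 1), tank→core (cap 1). Sum = 5.

5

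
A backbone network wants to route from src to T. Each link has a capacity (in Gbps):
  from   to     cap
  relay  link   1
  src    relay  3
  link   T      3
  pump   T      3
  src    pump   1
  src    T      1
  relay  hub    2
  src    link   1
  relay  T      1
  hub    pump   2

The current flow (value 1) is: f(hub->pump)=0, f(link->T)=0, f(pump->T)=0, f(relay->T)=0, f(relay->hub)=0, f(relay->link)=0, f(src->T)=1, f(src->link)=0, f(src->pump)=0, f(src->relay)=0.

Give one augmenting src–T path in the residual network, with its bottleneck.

src->relay->T, bottleneck 1

Residual along src->relay->T: src->relay: 3, relay->T: 1.
Bottleneck = min = 1.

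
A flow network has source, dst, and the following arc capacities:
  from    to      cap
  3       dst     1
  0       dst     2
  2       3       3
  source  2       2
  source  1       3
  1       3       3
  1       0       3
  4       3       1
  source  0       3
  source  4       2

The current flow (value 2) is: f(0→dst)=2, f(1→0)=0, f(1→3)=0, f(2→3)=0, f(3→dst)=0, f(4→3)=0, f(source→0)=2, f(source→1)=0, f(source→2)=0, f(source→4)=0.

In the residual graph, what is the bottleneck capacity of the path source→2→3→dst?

1

Residual capacities along the path: source→2: 2, 2→3: 3, 3→dst: 1.
Minimum is 1.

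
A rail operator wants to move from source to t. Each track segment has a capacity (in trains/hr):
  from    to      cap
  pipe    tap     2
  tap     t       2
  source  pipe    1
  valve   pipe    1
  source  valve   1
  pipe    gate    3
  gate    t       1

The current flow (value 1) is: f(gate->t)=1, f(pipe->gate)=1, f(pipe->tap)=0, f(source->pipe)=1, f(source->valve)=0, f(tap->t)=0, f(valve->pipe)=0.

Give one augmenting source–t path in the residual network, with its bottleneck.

Residual along source->valve->pipe->tap->t: source->valve: 1, valve->pipe: 1, pipe->tap: 2, tap->t: 2.
Bottleneck = min = 1.

source->valve->pipe->tap->t, bottleneck 1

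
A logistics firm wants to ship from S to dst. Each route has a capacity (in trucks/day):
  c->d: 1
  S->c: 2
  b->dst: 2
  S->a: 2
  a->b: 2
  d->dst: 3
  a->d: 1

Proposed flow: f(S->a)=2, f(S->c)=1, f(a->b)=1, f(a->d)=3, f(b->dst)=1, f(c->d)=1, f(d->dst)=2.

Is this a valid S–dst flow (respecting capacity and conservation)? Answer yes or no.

No

Capacity violated on a->d: flow 3 > capacity 1.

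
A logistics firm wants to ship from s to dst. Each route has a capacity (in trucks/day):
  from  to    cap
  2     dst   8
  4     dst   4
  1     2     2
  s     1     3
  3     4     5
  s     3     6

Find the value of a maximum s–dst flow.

6

Augment s->1->2->dst: bottleneck 2. Total 2.
Augment s->3->4->dst: bottleneck 4. Total 6.
No augmenting path remains in the residual graph.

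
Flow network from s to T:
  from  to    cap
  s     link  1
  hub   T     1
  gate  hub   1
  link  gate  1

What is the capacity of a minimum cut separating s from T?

1

Max flow = 1 (via 1 augmenting path).
In the residual at optimum, the set reachable from s is {s}.
Cut edges: s->link (cap 1). Sum = 1.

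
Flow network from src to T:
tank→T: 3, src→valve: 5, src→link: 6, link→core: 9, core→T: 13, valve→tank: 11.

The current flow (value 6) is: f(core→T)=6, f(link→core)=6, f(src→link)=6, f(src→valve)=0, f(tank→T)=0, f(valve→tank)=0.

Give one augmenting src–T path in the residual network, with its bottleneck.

src→valve→tank→T, bottleneck 3

Residual along src→valve→tank→T: src→valve: 5, valve→tank: 11, tank→T: 3.
Bottleneck = min = 3.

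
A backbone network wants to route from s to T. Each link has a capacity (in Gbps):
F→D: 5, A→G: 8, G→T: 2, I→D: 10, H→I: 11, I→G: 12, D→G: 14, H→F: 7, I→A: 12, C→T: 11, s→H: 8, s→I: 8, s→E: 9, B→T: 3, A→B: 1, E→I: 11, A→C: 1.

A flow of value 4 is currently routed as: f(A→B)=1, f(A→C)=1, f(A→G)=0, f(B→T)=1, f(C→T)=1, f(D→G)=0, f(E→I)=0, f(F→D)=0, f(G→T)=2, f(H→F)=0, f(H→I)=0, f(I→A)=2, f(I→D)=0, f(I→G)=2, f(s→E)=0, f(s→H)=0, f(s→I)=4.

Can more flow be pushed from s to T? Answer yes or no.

Residual reachable from s: {A, D, E, F, G, H, I, s}; T is not reachable.
Saturated cut: A→C, A→B, G→T with total capacity 4 = current flow value. Flow is maximum.

No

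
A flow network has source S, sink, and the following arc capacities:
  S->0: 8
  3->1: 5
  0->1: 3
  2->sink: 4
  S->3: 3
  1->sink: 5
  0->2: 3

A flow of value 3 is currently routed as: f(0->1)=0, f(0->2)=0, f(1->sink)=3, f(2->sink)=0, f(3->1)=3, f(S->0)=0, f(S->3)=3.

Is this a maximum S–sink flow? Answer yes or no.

No

Residual path S->0->1->sink has bottleneck 2 > 0.
Pushing 2 along it raises the flow to 5, so the given flow is not maximum.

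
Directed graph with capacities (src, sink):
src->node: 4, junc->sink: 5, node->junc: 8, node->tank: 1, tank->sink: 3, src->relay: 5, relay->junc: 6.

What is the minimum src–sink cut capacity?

Max flow = 6 (via 3 augmenting paths).
In the residual at optimum, the set reachable from src is {junc, node, relay, src}.
Cut edges: node->tank (cap 1), junc->sink (cap 5). Sum = 6.

6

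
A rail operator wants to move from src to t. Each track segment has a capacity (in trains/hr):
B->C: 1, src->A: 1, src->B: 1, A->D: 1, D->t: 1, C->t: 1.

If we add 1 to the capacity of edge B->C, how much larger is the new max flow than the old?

Original max flow = 2.
Edge B->C does not cross the min cut (source side {src}), so extra capacity there cannot help.
New max flow = 2. Increase = 0.

0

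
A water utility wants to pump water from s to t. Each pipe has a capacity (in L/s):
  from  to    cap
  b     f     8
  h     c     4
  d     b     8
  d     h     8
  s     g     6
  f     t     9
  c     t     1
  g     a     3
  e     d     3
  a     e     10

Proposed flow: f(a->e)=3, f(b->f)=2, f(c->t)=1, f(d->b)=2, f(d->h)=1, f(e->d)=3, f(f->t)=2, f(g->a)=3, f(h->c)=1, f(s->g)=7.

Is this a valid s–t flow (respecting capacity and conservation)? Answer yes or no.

No

Capacity violated on s->g: flow 7 > capacity 6.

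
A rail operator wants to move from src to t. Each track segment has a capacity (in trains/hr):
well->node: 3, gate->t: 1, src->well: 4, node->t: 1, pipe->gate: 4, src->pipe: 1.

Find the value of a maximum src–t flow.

Augment src->pipe->gate->t: bottleneck 1. Total 1.
Augment src->well->node->t: bottleneck 1. Total 2.
No augmenting path remains in the residual graph.

2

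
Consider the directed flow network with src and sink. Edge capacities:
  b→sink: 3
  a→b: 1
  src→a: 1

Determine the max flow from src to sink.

1

Augment src→a→b→sink: bottleneck 1. Total 1.
No augmenting path remains in the residual graph.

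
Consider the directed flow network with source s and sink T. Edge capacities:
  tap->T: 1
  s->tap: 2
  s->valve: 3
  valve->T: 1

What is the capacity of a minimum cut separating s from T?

Max flow = 2 (via 2 augmenting paths).
In the residual at optimum, the set reachable from s is {s, tap, valve}.
Cut edges: valve->T (cap 1), tap->T (cap 1). Sum = 2.

2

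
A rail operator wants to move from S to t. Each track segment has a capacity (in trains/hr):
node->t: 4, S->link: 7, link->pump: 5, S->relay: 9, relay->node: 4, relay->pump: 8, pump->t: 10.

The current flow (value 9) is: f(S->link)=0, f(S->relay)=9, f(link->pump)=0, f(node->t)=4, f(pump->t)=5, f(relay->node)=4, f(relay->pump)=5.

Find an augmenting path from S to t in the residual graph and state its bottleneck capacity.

S->link->pump->t, bottleneck 5

Residual along S->link->pump->t: S->link: 7, link->pump: 5, pump->t: 5.
Bottleneck = min = 5.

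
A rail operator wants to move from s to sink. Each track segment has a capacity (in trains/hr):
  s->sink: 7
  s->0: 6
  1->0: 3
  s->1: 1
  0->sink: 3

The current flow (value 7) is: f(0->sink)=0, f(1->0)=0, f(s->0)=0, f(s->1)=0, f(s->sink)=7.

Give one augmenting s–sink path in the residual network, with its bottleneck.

s->0->sink, bottleneck 3

Residual along s->0->sink: s->0: 6, 0->sink: 3.
Bottleneck = min = 3.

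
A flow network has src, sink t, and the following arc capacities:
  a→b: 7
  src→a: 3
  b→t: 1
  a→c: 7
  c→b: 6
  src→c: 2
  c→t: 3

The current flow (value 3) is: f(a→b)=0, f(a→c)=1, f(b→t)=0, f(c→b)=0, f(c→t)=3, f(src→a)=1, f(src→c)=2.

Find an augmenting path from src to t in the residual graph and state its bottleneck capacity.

Residual along src→a→b→t: src→a: 2, a→b: 7, b→t: 1.
Bottleneck = min = 1.

src→a→b→t, bottleneck 1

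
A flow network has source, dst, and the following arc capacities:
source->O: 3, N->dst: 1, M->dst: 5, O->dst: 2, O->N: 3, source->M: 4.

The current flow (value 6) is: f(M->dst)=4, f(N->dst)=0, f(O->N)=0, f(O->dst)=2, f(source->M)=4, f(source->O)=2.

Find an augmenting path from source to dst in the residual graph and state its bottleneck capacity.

source->O->N->dst, bottleneck 1

Residual along source->O->N->dst: source->O: 1, O->N: 3, N->dst: 1.
Bottleneck = min = 1.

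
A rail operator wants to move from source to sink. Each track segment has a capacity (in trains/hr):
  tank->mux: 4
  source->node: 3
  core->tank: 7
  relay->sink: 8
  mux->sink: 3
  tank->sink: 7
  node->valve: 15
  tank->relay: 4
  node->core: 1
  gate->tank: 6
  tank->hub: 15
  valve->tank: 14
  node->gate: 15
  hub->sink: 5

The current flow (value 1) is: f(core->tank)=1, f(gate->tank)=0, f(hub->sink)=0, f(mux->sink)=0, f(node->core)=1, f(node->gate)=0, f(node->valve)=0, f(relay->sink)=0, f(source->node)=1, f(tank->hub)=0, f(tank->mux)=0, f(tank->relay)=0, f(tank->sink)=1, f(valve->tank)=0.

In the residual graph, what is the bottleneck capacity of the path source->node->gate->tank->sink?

Residual capacities along the path: source->node: 2, node->gate: 15, gate->tank: 6, tank->sink: 6.
Minimum is 2.

2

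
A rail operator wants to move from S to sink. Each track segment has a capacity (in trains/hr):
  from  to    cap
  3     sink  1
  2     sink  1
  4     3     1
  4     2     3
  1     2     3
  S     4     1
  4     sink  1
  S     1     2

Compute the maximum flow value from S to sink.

Augment S->4->sink: bottleneck 1. Total 1.
Augment S->1->2->sink: bottleneck 1. Total 2.
No augmenting path remains in the residual graph.

2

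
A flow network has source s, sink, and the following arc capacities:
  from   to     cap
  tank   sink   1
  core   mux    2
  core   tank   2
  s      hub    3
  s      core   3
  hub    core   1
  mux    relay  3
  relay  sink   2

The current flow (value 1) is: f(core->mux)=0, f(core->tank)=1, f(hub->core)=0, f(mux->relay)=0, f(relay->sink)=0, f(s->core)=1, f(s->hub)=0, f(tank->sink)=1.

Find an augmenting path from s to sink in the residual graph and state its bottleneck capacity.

Residual along s->core->mux->relay->sink: s->core: 2, core->mux: 2, mux->relay: 3, relay->sink: 2.
Bottleneck = min = 2.

s->core->mux->relay->sink, bottleneck 2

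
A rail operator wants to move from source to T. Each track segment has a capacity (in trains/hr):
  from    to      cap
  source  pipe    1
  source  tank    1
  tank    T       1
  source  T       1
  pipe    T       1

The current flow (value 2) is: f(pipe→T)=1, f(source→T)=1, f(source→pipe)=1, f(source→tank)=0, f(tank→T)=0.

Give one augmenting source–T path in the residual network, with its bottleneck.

Residual along source→tank→T: source→tank: 1, tank→T: 1.
Bottleneck = min = 1.

source→tank→T, bottleneck 1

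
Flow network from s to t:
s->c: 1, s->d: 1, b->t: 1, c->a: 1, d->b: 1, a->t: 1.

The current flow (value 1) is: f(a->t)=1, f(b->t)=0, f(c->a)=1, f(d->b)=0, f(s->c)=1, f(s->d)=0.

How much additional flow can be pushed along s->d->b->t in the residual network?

1

Residual capacities along the path: s->d: 1, d->b: 1, b->t: 1.
Minimum is 1.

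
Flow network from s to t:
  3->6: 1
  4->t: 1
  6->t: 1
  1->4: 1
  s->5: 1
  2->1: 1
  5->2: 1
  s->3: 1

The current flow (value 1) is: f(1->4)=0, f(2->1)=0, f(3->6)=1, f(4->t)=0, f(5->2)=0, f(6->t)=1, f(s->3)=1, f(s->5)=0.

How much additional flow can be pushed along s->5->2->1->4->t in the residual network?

1

Residual capacities along the path: s->5: 1, 5->2: 1, 2->1: 1, 1->4: 1, 4->t: 1.
Minimum is 1.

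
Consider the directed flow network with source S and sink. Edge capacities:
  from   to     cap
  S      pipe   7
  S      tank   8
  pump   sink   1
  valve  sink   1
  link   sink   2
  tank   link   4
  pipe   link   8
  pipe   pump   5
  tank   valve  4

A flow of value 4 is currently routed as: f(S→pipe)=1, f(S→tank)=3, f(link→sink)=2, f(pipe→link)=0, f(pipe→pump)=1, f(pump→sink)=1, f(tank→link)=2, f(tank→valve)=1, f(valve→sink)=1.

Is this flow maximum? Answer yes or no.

Residual reachable from S: {S, link, pipe, pump, tank, valve}; sink is not reachable.
Saturated cut: link→sink, valve→sink, pump→sink with total capacity 4 = current flow value. Flow is maximum.

Yes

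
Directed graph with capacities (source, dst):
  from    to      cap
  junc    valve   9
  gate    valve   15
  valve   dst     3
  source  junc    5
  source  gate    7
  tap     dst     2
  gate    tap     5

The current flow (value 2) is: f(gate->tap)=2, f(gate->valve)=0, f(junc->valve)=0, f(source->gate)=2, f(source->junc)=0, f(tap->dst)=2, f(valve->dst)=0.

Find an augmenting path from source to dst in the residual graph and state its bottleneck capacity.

Residual along source->gate->valve->dst: source->gate: 5, gate->valve: 15, valve->dst: 3.
Bottleneck = min = 3.

source->gate->valve->dst, bottleneck 3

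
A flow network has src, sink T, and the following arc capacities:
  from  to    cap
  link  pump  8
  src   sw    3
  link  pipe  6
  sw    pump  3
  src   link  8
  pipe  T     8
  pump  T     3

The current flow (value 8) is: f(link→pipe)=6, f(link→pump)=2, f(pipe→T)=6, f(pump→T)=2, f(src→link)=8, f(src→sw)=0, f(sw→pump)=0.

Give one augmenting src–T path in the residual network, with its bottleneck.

Residual along src→sw→pump→T: src→sw: 3, sw→pump: 3, pump→T: 1.
Bottleneck = min = 1.

src→sw→pump→T, bottleneck 1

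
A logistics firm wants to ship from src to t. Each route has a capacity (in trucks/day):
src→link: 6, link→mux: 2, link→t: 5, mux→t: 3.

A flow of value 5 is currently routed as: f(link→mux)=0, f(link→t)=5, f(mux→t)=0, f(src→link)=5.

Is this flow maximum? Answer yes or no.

Residual path src→link→mux→t has bottleneck 1 > 0.
Pushing 1 along it raises the flow to 6, so the given flow is not maximum.

No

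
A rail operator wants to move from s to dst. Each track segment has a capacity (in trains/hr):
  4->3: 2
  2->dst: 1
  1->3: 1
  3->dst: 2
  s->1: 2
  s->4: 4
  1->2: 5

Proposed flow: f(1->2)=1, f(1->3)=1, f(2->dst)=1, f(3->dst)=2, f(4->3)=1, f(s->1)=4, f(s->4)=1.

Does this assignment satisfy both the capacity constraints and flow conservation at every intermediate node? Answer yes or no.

No

Capacity violated on s->1: flow 4 > capacity 2.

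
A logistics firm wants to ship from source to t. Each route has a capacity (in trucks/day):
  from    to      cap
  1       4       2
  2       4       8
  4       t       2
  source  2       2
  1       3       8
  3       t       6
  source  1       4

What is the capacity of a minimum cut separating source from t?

6

Max flow = 6 (via 2 augmenting paths).
In the residual at optimum, the set reachable from source is {source}.
Cut edges: source→1 (cap 4), source→2 (cap 2). Sum = 6.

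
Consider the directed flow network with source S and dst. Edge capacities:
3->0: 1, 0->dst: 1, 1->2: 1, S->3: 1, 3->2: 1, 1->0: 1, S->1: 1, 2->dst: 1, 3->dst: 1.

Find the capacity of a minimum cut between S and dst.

2

Max flow = 2 (via 2 augmenting paths).
In the residual at optimum, the set reachable from S is {S}.
Cut edges: S->1 (cap 1), S->3 (cap 1). Sum = 2.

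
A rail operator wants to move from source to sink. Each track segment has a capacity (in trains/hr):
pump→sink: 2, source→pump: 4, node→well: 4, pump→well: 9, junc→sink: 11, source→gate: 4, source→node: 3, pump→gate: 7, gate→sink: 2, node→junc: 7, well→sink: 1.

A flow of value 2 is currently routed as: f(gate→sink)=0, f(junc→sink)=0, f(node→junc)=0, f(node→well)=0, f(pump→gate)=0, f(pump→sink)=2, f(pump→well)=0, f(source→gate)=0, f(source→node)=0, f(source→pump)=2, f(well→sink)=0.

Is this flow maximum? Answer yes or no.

Residual path source→gate→sink has bottleneck 2 > 0.
Pushing 2 along it raises the flow to 4, so the given flow is not maximum.

No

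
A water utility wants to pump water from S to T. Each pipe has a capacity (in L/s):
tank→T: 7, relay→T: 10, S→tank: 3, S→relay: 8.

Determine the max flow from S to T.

11

Augment S→relay→T: bottleneck 8. Total 8.
Augment S→tank→T: bottleneck 3. Total 11.
No augmenting path remains in the residual graph.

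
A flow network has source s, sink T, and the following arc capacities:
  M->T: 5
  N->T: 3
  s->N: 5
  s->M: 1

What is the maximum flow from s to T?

Augment s->N->T: bottleneck 3. Total 3.
Augment s->M->T: bottleneck 1. Total 4.
No augmenting path remains in the residual graph.

4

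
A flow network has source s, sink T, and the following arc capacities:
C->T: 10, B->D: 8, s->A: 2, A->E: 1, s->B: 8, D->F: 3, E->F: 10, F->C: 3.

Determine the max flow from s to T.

3

Augment s->A->E->F->C->T: bottleneck 1. Total 1.
Augment s->B->D->F->C->T: bottleneck 2. Total 3.
No augmenting path remains in the residual graph.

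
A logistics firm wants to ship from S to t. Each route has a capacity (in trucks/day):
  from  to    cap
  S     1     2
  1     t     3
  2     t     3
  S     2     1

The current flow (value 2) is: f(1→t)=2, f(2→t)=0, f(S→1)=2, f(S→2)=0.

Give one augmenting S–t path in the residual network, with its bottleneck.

S→2→t, bottleneck 1

Residual along S→2→t: S→2: 1, 2→t: 3.
Bottleneck = min = 1.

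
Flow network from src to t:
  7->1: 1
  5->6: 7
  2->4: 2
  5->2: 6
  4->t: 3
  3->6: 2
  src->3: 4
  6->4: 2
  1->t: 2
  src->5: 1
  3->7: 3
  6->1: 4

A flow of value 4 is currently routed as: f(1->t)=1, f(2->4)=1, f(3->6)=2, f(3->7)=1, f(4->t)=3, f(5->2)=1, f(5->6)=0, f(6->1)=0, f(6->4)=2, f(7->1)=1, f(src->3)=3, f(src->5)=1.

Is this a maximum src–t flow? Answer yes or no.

Residual reachable from src: {3, 7, src}; t is not reachable.
Saturated cut: src->5, 3->6, 7->1 with total capacity 4 = current flow value. Flow is maximum.

Yes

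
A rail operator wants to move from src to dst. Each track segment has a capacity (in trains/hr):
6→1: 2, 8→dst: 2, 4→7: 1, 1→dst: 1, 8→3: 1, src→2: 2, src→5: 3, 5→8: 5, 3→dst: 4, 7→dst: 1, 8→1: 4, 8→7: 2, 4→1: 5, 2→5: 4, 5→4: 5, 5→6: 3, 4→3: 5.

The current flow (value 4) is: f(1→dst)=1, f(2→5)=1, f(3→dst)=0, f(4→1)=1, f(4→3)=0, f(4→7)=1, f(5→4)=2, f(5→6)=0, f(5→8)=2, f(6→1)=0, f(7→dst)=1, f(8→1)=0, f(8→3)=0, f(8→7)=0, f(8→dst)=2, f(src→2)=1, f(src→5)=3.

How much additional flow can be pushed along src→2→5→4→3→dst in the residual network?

1

Residual capacities along the path: src→2: 1, 2→5: 3, 5→4: 3, 4→3: 5, 3→dst: 4.
Minimum is 1.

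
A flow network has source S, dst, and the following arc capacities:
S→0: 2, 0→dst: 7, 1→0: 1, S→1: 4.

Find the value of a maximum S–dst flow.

Augment S→0→dst: bottleneck 2. Total 2.
Augment S→1→0→dst: bottleneck 1. Total 3.
No augmenting path remains in the residual graph.

3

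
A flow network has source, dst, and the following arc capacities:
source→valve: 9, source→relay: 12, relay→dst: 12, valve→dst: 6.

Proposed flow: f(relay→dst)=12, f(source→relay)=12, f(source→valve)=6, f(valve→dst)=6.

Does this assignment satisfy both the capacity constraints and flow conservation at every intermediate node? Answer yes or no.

Yes

Every edge has 0 ≤ f(e) ≤ cap(e).
At each intermediate node, inflow equals outflow.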